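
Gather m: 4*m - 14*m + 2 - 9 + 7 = -10*m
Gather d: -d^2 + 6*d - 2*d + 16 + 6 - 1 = -d^2 + 4*d + 21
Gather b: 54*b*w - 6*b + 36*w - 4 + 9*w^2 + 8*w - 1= b*(54*w - 6) + 9*w^2 + 44*w - 5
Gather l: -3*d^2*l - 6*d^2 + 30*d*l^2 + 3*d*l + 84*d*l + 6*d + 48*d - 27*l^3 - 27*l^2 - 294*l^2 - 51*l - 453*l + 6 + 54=-6*d^2 + 54*d - 27*l^3 + l^2*(30*d - 321) + l*(-3*d^2 + 87*d - 504) + 60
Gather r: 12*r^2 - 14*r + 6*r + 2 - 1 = 12*r^2 - 8*r + 1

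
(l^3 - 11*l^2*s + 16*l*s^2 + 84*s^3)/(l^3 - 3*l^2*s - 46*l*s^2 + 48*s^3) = (l^3 - 11*l^2*s + 16*l*s^2 + 84*s^3)/(l^3 - 3*l^2*s - 46*l*s^2 + 48*s^3)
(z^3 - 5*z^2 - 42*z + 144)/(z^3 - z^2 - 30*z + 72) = (z - 8)/(z - 4)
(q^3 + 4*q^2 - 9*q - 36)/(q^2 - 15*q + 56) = (q^3 + 4*q^2 - 9*q - 36)/(q^2 - 15*q + 56)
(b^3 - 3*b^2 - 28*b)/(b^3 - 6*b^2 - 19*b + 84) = b/(b - 3)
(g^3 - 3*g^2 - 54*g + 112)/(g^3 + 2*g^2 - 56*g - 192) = (g^2 + 5*g - 14)/(g^2 + 10*g + 24)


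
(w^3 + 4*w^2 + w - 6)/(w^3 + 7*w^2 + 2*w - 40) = (w^3 + 4*w^2 + w - 6)/(w^3 + 7*w^2 + 2*w - 40)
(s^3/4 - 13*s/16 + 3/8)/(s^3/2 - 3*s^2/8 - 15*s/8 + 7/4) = (4*s^2 - 8*s + 3)/(2*(4*s^2 - 11*s + 7))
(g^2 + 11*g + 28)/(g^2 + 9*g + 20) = (g + 7)/(g + 5)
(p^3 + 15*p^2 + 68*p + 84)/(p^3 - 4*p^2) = (p^3 + 15*p^2 + 68*p + 84)/(p^2*(p - 4))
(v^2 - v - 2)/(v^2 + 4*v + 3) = (v - 2)/(v + 3)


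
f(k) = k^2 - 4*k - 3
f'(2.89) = 1.78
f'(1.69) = -0.62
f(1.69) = -6.90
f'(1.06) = -1.88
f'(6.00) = 8.00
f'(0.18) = -3.64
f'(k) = 2*k - 4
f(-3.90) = 27.81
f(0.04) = -3.16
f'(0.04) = -3.92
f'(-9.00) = -22.00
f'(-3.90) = -11.80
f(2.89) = -6.21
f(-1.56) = 5.67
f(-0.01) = -2.96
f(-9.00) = 114.00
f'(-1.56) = -7.12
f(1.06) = -6.12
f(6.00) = 9.00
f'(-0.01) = -4.02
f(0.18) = -3.69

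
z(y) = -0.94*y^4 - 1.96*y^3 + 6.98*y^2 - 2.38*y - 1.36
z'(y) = -3.76*y^3 - 5.88*y^2 + 13.96*y - 2.38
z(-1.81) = 27.35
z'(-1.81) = -24.62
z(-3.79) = 20.68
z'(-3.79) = 64.94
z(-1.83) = 27.84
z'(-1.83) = -24.58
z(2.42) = -26.26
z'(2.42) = -56.32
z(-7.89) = -2228.18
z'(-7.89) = 1368.23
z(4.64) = -493.64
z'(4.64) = -439.81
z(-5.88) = -471.24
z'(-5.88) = 476.64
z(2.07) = -11.02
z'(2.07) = -32.03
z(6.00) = -1405.96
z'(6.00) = -942.46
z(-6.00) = -530.68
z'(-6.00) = 514.34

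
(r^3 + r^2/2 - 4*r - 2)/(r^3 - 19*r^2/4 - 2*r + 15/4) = 2*(2*r^3 + r^2 - 8*r - 4)/(4*r^3 - 19*r^2 - 8*r + 15)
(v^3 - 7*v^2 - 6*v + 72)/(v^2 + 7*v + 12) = (v^2 - 10*v + 24)/(v + 4)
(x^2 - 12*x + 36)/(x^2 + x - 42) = (x - 6)/(x + 7)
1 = 1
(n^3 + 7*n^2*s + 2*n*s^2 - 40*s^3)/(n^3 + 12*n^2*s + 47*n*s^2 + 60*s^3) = (n - 2*s)/(n + 3*s)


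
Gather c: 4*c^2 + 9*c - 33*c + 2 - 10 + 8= 4*c^2 - 24*c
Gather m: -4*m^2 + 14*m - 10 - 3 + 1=-4*m^2 + 14*m - 12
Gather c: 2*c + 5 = 2*c + 5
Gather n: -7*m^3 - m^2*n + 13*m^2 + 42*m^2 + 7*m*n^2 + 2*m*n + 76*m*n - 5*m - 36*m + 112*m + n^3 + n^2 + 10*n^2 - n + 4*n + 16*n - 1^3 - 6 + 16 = -7*m^3 + 55*m^2 + 71*m + n^3 + n^2*(7*m + 11) + n*(-m^2 + 78*m + 19) + 9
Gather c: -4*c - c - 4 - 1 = -5*c - 5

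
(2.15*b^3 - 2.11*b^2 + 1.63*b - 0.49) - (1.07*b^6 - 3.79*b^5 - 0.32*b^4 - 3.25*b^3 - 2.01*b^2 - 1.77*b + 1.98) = -1.07*b^6 + 3.79*b^5 + 0.32*b^4 + 5.4*b^3 - 0.1*b^2 + 3.4*b - 2.47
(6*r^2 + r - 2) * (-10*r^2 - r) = -60*r^4 - 16*r^3 + 19*r^2 + 2*r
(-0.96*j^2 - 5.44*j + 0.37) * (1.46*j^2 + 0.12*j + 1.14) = -1.4016*j^4 - 8.0576*j^3 - 1.207*j^2 - 6.1572*j + 0.4218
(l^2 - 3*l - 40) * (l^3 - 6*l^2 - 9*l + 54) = l^5 - 9*l^4 - 31*l^3 + 321*l^2 + 198*l - 2160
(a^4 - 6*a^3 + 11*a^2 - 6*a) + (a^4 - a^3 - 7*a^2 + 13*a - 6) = 2*a^4 - 7*a^3 + 4*a^2 + 7*a - 6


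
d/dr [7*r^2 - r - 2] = 14*r - 1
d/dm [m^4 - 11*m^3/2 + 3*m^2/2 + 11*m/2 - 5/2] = 4*m^3 - 33*m^2/2 + 3*m + 11/2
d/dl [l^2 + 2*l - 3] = 2*l + 2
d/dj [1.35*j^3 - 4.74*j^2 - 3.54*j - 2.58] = 4.05*j^2 - 9.48*j - 3.54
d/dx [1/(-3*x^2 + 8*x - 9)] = 2*(3*x - 4)/(3*x^2 - 8*x + 9)^2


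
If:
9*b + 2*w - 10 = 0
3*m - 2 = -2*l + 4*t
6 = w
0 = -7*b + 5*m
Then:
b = -2/9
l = 2*t + 22/15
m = -14/45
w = 6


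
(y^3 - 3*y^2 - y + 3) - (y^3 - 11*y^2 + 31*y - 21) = 8*y^2 - 32*y + 24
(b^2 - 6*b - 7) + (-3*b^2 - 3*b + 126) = -2*b^2 - 9*b + 119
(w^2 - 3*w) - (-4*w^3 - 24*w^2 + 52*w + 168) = 4*w^3 + 25*w^2 - 55*w - 168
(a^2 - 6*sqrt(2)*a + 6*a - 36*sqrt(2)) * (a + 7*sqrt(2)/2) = a^3 - 5*sqrt(2)*a^2/2 + 6*a^2 - 42*a - 15*sqrt(2)*a - 252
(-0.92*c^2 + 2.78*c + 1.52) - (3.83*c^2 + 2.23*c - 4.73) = -4.75*c^2 + 0.55*c + 6.25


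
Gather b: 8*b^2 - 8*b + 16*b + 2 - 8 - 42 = 8*b^2 + 8*b - 48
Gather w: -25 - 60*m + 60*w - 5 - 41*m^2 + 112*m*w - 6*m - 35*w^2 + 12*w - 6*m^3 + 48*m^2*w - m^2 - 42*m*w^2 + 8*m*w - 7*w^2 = -6*m^3 - 42*m^2 - 66*m + w^2*(-42*m - 42) + w*(48*m^2 + 120*m + 72) - 30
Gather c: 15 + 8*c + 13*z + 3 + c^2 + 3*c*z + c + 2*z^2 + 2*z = c^2 + c*(3*z + 9) + 2*z^2 + 15*z + 18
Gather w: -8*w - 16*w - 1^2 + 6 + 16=21 - 24*w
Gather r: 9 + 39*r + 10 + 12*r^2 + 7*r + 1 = 12*r^2 + 46*r + 20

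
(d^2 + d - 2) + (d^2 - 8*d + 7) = 2*d^2 - 7*d + 5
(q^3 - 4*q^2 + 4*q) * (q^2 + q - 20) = q^5 - 3*q^4 - 20*q^3 + 84*q^2 - 80*q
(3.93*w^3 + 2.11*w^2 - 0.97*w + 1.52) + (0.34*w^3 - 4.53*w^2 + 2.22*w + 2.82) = 4.27*w^3 - 2.42*w^2 + 1.25*w + 4.34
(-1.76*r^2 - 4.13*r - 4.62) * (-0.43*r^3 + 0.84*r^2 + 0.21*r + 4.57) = 0.7568*r^5 + 0.2975*r^4 - 1.8522*r^3 - 12.7913*r^2 - 19.8443*r - 21.1134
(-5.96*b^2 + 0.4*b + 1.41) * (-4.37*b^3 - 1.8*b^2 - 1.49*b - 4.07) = 26.0452*b^5 + 8.98*b^4 + 1.9987*b^3 + 21.1232*b^2 - 3.7289*b - 5.7387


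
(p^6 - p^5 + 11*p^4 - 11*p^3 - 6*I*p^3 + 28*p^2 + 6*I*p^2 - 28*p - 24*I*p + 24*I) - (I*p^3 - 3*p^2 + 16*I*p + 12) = p^6 - p^5 + 11*p^4 - 11*p^3 - 7*I*p^3 + 31*p^2 + 6*I*p^2 - 28*p - 40*I*p - 12 + 24*I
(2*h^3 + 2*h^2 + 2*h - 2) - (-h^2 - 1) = 2*h^3 + 3*h^2 + 2*h - 1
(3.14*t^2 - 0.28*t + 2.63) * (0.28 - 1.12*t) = -3.5168*t^3 + 1.1928*t^2 - 3.024*t + 0.7364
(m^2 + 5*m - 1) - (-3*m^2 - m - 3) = 4*m^2 + 6*m + 2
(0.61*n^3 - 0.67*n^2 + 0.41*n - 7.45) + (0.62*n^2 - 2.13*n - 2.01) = 0.61*n^3 - 0.05*n^2 - 1.72*n - 9.46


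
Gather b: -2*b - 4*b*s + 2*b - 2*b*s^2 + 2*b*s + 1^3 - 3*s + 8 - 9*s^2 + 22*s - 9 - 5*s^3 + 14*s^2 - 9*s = b*(-2*s^2 - 2*s) - 5*s^3 + 5*s^2 + 10*s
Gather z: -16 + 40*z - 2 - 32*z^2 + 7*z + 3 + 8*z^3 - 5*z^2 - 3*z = 8*z^3 - 37*z^2 + 44*z - 15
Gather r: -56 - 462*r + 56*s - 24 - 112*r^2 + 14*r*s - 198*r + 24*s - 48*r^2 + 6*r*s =-160*r^2 + r*(20*s - 660) + 80*s - 80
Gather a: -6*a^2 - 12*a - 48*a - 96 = -6*a^2 - 60*a - 96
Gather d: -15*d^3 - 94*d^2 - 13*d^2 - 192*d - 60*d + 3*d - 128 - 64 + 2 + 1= -15*d^3 - 107*d^2 - 249*d - 189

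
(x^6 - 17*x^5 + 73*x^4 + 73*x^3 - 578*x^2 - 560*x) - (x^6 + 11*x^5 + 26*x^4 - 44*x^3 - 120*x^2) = -28*x^5 + 47*x^4 + 117*x^3 - 458*x^2 - 560*x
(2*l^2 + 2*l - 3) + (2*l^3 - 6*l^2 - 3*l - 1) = 2*l^3 - 4*l^2 - l - 4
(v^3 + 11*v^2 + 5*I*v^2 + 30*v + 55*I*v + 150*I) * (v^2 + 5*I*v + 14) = v^5 + 11*v^4 + 10*I*v^4 + 19*v^3 + 110*I*v^3 - 121*v^2 + 370*I*v^2 - 330*v + 770*I*v + 2100*I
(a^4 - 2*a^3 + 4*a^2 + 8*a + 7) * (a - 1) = a^5 - 3*a^4 + 6*a^3 + 4*a^2 - a - 7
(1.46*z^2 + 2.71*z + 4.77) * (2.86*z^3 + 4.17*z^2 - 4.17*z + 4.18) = 4.1756*z^5 + 13.8388*z^4 + 18.8547*z^3 + 14.693*z^2 - 8.5631*z + 19.9386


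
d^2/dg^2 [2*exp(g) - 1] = 2*exp(g)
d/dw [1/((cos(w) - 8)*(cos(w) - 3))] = (2*cos(w) - 11)*sin(w)/((cos(w) - 8)^2*(cos(w) - 3)^2)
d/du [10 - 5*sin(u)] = -5*cos(u)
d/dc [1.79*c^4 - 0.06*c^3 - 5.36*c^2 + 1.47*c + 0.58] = 7.16*c^3 - 0.18*c^2 - 10.72*c + 1.47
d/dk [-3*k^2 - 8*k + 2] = -6*k - 8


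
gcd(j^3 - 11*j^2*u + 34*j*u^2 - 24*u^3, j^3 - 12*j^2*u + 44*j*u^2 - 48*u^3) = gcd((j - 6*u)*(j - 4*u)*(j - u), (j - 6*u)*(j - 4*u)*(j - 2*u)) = j^2 - 10*j*u + 24*u^2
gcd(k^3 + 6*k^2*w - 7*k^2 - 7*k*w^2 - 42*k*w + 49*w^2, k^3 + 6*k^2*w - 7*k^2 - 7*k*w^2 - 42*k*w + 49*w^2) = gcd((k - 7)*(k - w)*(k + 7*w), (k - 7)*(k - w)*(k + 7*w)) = -k^3 - 6*k^2*w + 7*k^2 + 7*k*w^2 + 42*k*w - 49*w^2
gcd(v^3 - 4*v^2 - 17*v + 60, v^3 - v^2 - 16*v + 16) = v + 4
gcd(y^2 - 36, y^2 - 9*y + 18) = y - 6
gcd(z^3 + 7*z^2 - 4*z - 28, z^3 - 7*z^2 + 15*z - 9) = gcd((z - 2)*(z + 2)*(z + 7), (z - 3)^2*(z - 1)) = 1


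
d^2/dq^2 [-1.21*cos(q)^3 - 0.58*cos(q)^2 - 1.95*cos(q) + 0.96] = 2.8575*cos(q) + 1.16*cos(2*q) + 2.7225*cos(3*q)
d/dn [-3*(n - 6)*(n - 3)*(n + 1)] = -9*n^2 + 48*n - 27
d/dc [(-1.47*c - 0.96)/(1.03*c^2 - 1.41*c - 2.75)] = (1.5141*c^2 + 1.9776*c + 2.6889)/(1.0609*c^4 - 2.9046*c^3 - 3.6769*c^2 + 7.755*c + 7.5625)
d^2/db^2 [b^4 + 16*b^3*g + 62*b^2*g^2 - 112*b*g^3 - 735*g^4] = 12*b^2 + 96*b*g + 124*g^2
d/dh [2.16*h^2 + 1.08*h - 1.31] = 4.32*h + 1.08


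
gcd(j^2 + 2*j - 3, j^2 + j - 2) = j - 1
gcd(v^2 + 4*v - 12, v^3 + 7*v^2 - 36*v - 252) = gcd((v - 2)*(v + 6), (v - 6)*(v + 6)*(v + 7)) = v + 6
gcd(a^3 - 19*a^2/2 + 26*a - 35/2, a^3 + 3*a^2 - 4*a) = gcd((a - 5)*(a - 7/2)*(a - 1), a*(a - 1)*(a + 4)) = a - 1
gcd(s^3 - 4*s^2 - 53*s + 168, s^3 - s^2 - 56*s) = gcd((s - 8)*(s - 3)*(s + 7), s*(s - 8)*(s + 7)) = s^2 - s - 56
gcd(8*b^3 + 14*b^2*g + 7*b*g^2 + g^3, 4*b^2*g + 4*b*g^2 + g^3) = 2*b + g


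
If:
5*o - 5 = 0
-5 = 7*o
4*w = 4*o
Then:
No Solution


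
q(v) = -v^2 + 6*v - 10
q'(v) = 6 - 2*v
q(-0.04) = -10.24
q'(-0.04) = 6.08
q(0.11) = -9.35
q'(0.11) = 5.78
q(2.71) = -1.08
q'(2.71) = 0.58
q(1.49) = -3.28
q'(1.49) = 3.02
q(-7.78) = -117.21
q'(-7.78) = 21.56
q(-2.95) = -36.40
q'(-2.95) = 11.90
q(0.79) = -5.88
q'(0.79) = 4.42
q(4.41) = -2.99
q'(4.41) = -2.82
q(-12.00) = -226.00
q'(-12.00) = 30.00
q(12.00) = -82.00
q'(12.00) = -18.00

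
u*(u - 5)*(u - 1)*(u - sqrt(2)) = u^4 - 6*u^3 - sqrt(2)*u^3 + 5*u^2 + 6*sqrt(2)*u^2 - 5*sqrt(2)*u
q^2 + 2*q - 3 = (q - 1)*(q + 3)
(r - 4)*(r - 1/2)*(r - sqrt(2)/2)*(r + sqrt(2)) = r^4 - 9*r^3/2 + sqrt(2)*r^3/2 - 9*sqrt(2)*r^2/4 + r^2 + sqrt(2)*r + 9*r/2 - 2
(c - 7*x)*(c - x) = c^2 - 8*c*x + 7*x^2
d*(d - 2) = d^2 - 2*d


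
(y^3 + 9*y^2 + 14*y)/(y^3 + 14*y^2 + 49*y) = (y + 2)/(y + 7)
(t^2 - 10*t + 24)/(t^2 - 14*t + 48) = (t - 4)/(t - 8)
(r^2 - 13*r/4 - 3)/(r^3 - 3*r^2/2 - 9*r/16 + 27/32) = 8*(r - 4)/(8*r^2 - 18*r + 9)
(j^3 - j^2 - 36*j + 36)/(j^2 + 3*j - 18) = (j^2 - 7*j + 6)/(j - 3)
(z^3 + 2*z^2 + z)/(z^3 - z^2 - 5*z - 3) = z/(z - 3)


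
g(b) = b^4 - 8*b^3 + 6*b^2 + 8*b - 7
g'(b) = 4*b^3 - 24*b^2 + 12*b + 8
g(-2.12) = 99.43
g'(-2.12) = -163.42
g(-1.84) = 59.89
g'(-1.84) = -120.25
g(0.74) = -0.74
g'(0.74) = 5.36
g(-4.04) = 852.52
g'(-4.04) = -695.96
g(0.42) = -3.14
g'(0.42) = 9.10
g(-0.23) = -8.42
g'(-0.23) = 3.92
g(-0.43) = -8.66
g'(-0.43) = -1.92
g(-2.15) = 104.41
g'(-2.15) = -168.49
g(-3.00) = 320.00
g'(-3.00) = -352.00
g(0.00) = -7.00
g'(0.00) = 8.00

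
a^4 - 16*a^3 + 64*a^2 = a^2*(a - 8)^2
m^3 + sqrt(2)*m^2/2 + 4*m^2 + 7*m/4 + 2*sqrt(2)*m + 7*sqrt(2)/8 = (m + 1/2)*(m + 7/2)*(m + sqrt(2)/2)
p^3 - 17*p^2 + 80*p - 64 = (p - 8)^2*(p - 1)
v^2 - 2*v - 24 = (v - 6)*(v + 4)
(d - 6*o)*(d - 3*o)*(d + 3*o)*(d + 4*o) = d^4 - 2*d^3*o - 33*d^2*o^2 + 18*d*o^3 + 216*o^4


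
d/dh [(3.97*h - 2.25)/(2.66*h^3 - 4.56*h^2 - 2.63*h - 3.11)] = (-21.1204*h^3 + 36.0582*h^2 - 20.52*h - 18.2642)/(7.0756*h^6 - 24.2592*h^5 + 6.802*h^4 + 7.4404*h^3 + 35.2801*h^2 + 16.3586*h + 9.6721)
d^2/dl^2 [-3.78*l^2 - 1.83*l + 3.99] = -7.56000000000000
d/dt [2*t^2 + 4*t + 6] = 4*t + 4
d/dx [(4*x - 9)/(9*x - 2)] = 73/(9*x - 2)^2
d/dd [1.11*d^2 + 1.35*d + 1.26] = 2.22*d + 1.35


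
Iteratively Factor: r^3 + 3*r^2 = (r)*(r^2 + 3*r) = r^2*(r + 3)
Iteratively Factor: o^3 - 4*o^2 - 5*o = (o)*(o^2 - 4*o - 5) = o*(o + 1)*(o - 5)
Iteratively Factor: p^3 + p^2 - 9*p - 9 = (p + 1)*(p^2 - 9) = (p + 1)*(p + 3)*(p - 3)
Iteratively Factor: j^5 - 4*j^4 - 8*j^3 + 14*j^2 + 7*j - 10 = (j - 1)*(j^4 - 3*j^3 - 11*j^2 + 3*j + 10) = (j - 1)*(j + 2)*(j^3 - 5*j^2 - j + 5) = (j - 5)*(j - 1)*(j + 2)*(j^2 - 1) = (j - 5)*(j - 1)^2*(j + 2)*(j + 1)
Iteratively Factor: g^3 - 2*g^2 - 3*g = (g + 1)*(g^2 - 3*g) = (g - 3)*(g + 1)*(g)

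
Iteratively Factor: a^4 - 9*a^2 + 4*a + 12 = (a + 3)*(a^3 - 3*a^2 + 4) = (a - 2)*(a + 3)*(a^2 - a - 2) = (a - 2)*(a + 1)*(a + 3)*(a - 2)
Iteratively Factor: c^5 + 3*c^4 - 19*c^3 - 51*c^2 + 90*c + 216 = (c + 3)*(c^4 - 19*c^2 + 6*c + 72) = (c - 3)*(c + 3)*(c^3 + 3*c^2 - 10*c - 24) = (c - 3)^2*(c + 3)*(c^2 + 6*c + 8) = (c - 3)^2*(c + 2)*(c + 3)*(c + 4)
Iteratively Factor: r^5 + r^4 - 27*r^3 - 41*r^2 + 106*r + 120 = (r - 2)*(r^4 + 3*r^3 - 21*r^2 - 83*r - 60) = (r - 5)*(r - 2)*(r^3 + 8*r^2 + 19*r + 12) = (r - 5)*(r - 2)*(r + 4)*(r^2 + 4*r + 3) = (r - 5)*(r - 2)*(r + 3)*(r + 4)*(r + 1)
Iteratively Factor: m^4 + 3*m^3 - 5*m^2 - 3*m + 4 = (m - 1)*(m^3 + 4*m^2 - m - 4) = (m - 1)*(m + 4)*(m^2 - 1) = (m - 1)^2*(m + 4)*(m + 1)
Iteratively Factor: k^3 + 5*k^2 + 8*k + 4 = (k + 2)*(k^2 + 3*k + 2) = (k + 2)^2*(k + 1)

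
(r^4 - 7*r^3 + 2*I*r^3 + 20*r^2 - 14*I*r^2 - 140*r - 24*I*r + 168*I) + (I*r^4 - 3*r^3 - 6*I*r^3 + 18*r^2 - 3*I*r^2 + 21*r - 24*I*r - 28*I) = r^4 + I*r^4 - 10*r^3 - 4*I*r^3 + 38*r^2 - 17*I*r^2 - 119*r - 48*I*r + 140*I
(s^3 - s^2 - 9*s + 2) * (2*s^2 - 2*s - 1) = 2*s^5 - 4*s^4 - 17*s^3 + 23*s^2 + 5*s - 2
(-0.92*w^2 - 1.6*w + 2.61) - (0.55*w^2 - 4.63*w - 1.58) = -1.47*w^2 + 3.03*w + 4.19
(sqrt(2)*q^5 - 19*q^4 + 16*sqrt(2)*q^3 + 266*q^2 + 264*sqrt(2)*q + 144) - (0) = sqrt(2)*q^5 - 19*q^4 + 16*sqrt(2)*q^3 + 266*q^2 + 264*sqrt(2)*q + 144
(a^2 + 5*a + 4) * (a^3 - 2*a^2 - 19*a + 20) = a^5 + 3*a^4 - 25*a^3 - 83*a^2 + 24*a + 80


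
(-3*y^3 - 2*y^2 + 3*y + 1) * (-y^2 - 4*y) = 3*y^5 + 14*y^4 + 5*y^3 - 13*y^2 - 4*y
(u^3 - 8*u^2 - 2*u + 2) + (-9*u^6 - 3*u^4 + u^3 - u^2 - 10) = -9*u^6 - 3*u^4 + 2*u^3 - 9*u^2 - 2*u - 8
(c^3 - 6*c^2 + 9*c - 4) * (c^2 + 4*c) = c^5 - 2*c^4 - 15*c^3 + 32*c^2 - 16*c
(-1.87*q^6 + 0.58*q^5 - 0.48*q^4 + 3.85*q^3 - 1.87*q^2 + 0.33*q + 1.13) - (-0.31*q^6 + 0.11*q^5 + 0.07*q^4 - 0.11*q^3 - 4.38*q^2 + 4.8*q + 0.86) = -1.56*q^6 + 0.47*q^5 - 0.55*q^4 + 3.96*q^3 + 2.51*q^2 - 4.47*q + 0.27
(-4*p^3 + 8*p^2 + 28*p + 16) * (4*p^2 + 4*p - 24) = -16*p^5 + 16*p^4 + 240*p^3 - 16*p^2 - 608*p - 384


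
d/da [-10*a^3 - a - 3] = -30*a^2 - 1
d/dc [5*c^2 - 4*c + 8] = 10*c - 4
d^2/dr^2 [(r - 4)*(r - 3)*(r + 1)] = 6*r - 12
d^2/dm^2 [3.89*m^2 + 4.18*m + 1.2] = 7.78000000000000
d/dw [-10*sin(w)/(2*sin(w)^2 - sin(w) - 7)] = 10*(8 - cos(2*w))*cos(w)/(sin(w) + cos(2*w) + 6)^2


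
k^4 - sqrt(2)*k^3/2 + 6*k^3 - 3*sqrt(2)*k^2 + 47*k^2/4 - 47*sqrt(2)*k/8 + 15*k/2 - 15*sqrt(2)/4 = (k + 3/2)*(k + 2)*(k + 5/2)*(k - sqrt(2)/2)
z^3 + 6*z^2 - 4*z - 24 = (z - 2)*(z + 2)*(z + 6)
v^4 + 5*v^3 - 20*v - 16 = (v - 2)*(v + 1)*(v + 2)*(v + 4)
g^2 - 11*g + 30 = (g - 6)*(g - 5)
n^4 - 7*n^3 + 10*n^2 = n^2*(n - 5)*(n - 2)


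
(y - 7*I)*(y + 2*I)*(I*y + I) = I*y^3 + 5*y^2 + I*y^2 + 5*y + 14*I*y + 14*I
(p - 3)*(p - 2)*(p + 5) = p^3 - 19*p + 30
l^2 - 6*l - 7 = (l - 7)*(l + 1)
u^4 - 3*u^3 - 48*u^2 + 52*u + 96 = (u - 8)*(u - 2)*(u + 1)*(u + 6)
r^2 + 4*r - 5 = (r - 1)*(r + 5)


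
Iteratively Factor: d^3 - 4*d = (d)*(d^2 - 4) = d*(d + 2)*(d - 2)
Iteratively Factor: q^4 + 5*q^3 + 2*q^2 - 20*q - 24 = (q + 2)*(q^3 + 3*q^2 - 4*q - 12) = (q + 2)*(q + 3)*(q^2 - 4) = (q + 2)^2*(q + 3)*(q - 2)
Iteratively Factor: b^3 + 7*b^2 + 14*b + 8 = (b + 2)*(b^2 + 5*b + 4) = (b + 2)*(b + 4)*(b + 1)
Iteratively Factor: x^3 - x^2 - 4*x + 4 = (x + 2)*(x^2 - 3*x + 2) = (x - 1)*(x + 2)*(x - 2)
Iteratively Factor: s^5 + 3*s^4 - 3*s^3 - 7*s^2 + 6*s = (s + 2)*(s^4 + s^3 - 5*s^2 + 3*s) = s*(s + 2)*(s^3 + s^2 - 5*s + 3) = s*(s - 1)*(s + 2)*(s^2 + 2*s - 3) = s*(s - 1)^2*(s + 2)*(s + 3)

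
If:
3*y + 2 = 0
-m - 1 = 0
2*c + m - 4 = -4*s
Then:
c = 5/2 - 2*s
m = -1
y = -2/3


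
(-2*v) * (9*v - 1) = -18*v^2 + 2*v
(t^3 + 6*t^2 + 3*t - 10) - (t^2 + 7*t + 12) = t^3 + 5*t^2 - 4*t - 22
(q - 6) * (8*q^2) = 8*q^3 - 48*q^2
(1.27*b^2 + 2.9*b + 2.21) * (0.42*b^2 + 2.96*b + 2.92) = 0.5334*b^4 + 4.9772*b^3 + 13.2206*b^2 + 15.0096*b + 6.4532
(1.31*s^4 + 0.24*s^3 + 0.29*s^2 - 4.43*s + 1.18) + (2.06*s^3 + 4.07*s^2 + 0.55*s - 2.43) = 1.31*s^4 + 2.3*s^3 + 4.36*s^2 - 3.88*s - 1.25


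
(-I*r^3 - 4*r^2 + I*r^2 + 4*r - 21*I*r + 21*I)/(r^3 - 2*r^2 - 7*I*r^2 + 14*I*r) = (-I*r^2 + r*(3 + I) - 3)/(r*(r - 2))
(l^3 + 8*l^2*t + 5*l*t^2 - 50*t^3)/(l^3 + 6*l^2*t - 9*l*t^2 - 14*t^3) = (l^2 + 10*l*t + 25*t^2)/(l^2 + 8*l*t + 7*t^2)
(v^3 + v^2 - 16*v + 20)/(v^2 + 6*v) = (v^3 + v^2 - 16*v + 20)/(v*(v + 6))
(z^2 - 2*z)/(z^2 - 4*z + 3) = z*(z - 2)/(z^2 - 4*z + 3)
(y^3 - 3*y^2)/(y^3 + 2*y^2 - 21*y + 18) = y^2/(y^2 + 5*y - 6)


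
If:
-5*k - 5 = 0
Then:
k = -1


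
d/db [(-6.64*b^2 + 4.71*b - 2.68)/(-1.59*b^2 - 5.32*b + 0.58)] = (42.8137*b^2 - 16.2248*b - 11.5258)/(2.5281*b^4 + 16.9176*b^3 + 26.458*b^2 - 6.1712*b + 0.3364)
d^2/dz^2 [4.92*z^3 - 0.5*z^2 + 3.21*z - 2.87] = 29.52*z - 1.0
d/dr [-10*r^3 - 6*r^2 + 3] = 6*r*(-5*r - 2)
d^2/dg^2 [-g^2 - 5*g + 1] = -2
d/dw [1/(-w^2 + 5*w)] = (2*w - 5)/(w^2*(w - 5)^2)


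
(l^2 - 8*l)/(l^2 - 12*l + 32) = l/(l - 4)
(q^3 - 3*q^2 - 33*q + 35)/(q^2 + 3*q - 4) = (q^2 - 2*q - 35)/(q + 4)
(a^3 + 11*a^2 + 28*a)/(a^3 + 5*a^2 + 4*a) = (a + 7)/(a + 1)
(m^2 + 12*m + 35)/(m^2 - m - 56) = (m + 5)/(m - 8)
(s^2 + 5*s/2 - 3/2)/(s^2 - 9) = (s - 1/2)/(s - 3)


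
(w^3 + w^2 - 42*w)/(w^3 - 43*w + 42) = w/(w - 1)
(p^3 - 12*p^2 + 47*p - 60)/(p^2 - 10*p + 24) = (p^2 - 8*p + 15)/(p - 6)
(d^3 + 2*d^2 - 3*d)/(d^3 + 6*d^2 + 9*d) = (d - 1)/(d + 3)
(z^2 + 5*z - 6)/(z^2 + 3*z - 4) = (z + 6)/(z + 4)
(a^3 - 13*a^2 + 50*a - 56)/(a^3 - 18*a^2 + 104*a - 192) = (a^2 - 9*a + 14)/(a^2 - 14*a + 48)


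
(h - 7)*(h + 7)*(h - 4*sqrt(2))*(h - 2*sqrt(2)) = h^4 - 6*sqrt(2)*h^3 - 33*h^2 + 294*sqrt(2)*h - 784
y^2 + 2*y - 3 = (y - 1)*(y + 3)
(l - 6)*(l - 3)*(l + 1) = l^3 - 8*l^2 + 9*l + 18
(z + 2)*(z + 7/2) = z^2 + 11*z/2 + 7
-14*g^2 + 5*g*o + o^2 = (-2*g + o)*(7*g + o)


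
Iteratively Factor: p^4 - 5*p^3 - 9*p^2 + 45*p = (p + 3)*(p^3 - 8*p^2 + 15*p) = (p - 5)*(p + 3)*(p^2 - 3*p) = p*(p - 5)*(p + 3)*(p - 3)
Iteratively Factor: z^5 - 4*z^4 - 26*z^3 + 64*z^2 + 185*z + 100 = (z + 1)*(z^4 - 5*z^3 - 21*z^2 + 85*z + 100) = (z + 1)^2*(z^3 - 6*z^2 - 15*z + 100) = (z - 5)*(z + 1)^2*(z^2 - z - 20) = (z - 5)*(z + 1)^2*(z + 4)*(z - 5)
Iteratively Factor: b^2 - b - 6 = (b - 3)*(b + 2)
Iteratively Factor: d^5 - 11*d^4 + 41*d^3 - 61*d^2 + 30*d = (d - 5)*(d^4 - 6*d^3 + 11*d^2 - 6*d) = (d - 5)*(d - 3)*(d^3 - 3*d^2 + 2*d) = d*(d - 5)*(d - 3)*(d^2 - 3*d + 2) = d*(d - 5)*(d - 3)*(d - 1)*(d - 2)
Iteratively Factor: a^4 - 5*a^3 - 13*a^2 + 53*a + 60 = (a - 5)*(a^3 - 13*a - 12) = (a - 5)*(a + 1)*(a^2 - a - 12) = (a - 5)*(a - 4)*(a + 1)*(a + 3)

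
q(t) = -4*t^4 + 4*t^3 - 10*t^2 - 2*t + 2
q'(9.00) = -10874.00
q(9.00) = -24154.00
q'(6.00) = -3146.00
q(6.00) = -4690.00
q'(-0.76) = 27.15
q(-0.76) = -5.35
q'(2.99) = -382.21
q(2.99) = -306.16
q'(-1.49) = 107.37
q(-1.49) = -50.17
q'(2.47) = -219.30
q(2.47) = -152.56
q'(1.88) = -103.50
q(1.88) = -60.49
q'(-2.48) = 365.45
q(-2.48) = -266.87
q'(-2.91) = 552.09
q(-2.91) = -462.26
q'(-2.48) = 365.45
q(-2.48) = -266.87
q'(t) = -16*t^3 + 12*t^2 - 20*t - 2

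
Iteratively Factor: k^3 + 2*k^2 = (k)*(k^2 + 2*k) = k*(k + 2)*(k)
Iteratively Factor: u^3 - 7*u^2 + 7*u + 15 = (u - 5)*(u^2 - 2*u - 3) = (u - 5)*(u + 1)*(u - 3)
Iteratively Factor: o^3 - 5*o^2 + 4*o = (o - 4)*(o^2 - o) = o*(o - 4)*(o - 1)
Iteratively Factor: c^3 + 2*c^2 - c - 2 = (c - 1)*(c^2 + 3*c + 2) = (c - 1)*(c + 2)*(c + 1)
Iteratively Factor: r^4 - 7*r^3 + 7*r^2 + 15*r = (r)*(r^3 - 7*r^2 + 7*r + 15) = r*(r + 1)*(r^2 - 8*r + 15) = r*(r - 3)*(r + 1)*(r - 5)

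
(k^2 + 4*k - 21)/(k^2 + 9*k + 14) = (k - 3)/(k + 2)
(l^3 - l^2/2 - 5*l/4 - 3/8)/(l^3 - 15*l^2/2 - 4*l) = (l^2 - l - 3/4)/(l*(l - 8))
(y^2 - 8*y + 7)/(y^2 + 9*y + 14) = (y^2 - 8*y + 7)/(y^2 + 9*y + 14)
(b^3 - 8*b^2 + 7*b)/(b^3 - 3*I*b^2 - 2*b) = (-b^2 + 8*b - 7)/(-b^2 + 3*I*b + 2)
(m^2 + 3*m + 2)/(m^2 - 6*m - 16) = (m + 1)/(m - 8)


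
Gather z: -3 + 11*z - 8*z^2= -8*z^2 + 11*z - 3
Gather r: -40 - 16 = -56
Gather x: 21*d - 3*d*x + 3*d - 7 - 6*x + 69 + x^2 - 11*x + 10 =24*d + x^2 + x*(-3*d - 17) + 72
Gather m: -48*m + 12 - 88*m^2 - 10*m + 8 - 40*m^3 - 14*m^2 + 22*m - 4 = -40*m^3 - 102*m^2 - 36*m + 16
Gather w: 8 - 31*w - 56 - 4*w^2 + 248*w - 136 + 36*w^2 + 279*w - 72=32*w^2 + 496*w - 256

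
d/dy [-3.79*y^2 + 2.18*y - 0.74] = 2.18 - 7.58*y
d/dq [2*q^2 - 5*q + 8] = 4*q - 5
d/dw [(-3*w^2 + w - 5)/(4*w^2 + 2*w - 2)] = (-5*w^2 + 26*w + 4)/(2*(4*w^4 + 4*w^3 - 3*w^2 - 2*w + 1))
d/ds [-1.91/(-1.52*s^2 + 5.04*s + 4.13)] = (9.6264 - 5.8064*s)/(-1.52*s^2 + 5.04*s + 4.13)^2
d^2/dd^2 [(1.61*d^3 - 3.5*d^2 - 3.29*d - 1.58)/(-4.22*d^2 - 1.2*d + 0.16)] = (-2.8421709430404e-14*d^5 - 5.6843418860808e-14*d^4 + 74.9203279999999*d^3 + 184.857552*d^2 + 61.087872*d + 8.126592)/(75.151448*d^6 + 64.11024*d^5 + 9.682368*d^4 - 3.13344*d^3 - 0.367104*d^2 + 0.09216*d - 0.004096)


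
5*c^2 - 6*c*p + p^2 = (-5*c + p)*(-c + p)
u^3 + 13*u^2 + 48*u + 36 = (u + 1)*(u + 6)^2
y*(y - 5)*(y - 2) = y^3 - 7*y^2 + 10*y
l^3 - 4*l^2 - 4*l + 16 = (l - 4)*(l - 2)*(l + 2)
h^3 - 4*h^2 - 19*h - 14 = (h - 7)*(h + 1)*(h + 2)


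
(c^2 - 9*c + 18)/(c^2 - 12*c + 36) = (c - 3)/(c - 6)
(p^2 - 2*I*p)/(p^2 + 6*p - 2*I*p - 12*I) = p/(p + 6)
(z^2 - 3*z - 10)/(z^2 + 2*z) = (z - 5)/z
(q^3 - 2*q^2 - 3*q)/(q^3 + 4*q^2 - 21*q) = (q + 1)/(q + 7)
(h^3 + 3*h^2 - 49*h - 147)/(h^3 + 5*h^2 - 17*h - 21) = (h^2 - 4*h - 21)/(h^2 - 2*h - 3)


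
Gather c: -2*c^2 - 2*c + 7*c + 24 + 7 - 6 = -2*c^2 + 5*c + 25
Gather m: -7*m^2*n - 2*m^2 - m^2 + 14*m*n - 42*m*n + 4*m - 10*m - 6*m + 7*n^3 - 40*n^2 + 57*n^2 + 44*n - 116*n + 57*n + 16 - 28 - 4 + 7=m^2*(-7*n - 3) + m*(-28*n - 12) + 7*n^3 + 17*n^2 - 15*n - 9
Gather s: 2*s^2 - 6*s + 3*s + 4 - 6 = 2*s^2 - 3*s - 2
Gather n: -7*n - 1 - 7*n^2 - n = -7*n^2 - 8*n - 1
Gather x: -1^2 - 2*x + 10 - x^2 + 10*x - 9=-x^2 + 8*x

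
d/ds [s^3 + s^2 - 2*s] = 3*s^2 + 2*s - 2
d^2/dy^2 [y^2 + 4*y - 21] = 2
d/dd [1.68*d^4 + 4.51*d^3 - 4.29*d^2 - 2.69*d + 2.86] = 6.72*d^3 + 13.53*d^2 - 8.58*d - 2.69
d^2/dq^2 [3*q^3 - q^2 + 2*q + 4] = 18*q - 2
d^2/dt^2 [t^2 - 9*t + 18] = 2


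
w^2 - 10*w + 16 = (w - 8)*(w - 2)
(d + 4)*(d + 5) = d^2 + 9*d + 20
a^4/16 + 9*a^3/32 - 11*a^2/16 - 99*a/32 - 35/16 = (a/4 + 1/4)*(a/4 + 1/2)*(a - 7/2)*(a + 5)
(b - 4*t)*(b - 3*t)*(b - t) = b^3 - 8*b^2*t + 19*b*t^2 - 12*t^3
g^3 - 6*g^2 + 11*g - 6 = (g - 3)*(g - 2)*(g - 1)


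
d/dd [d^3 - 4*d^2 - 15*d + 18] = 3*d^2 - 8*d - 15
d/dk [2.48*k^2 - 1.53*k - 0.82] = 4.96*k - 1.53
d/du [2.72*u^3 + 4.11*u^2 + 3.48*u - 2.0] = 8.16*u^2 + 8.22*u + 3.48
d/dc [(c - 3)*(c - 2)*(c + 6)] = 3*c^2 + 2*c - 24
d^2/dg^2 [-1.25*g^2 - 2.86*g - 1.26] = -2.50000000000000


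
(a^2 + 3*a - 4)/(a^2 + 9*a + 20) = (a - 1)/(a + 5)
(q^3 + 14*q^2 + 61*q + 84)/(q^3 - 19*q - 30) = (q^2 + 11*q + 28)/(q^2 - 3*q - 10)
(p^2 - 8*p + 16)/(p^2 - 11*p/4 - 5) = 4*(p - 4)/(4*p + 5)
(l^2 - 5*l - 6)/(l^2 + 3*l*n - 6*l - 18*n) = (l + 1)/(l + 3*n)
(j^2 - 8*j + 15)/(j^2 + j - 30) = (j - 3)/(j + 6)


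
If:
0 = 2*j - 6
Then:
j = 3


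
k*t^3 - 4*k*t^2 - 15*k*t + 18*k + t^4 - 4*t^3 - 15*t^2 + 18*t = (k + t)*(t - 6)*(t - 1)*(t + 3)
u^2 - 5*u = u*(u - 5)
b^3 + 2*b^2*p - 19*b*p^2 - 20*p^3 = (b - 4*p)*(b + p)*(b + 5*p)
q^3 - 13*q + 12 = (q - 3)*(q - 1)*(q + 4)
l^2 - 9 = (l - 3)*(l + 3)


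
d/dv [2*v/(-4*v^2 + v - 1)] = 2*(4*v^2 - 1)/(16*v^4 - 8*v^3 + 9*v^2 - 2*v + 1)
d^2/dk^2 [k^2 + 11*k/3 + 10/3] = 2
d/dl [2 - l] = -1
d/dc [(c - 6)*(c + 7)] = 2*c + 1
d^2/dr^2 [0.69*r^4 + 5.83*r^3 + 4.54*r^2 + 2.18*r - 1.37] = 8.28*r^2 + 34.98*r + 9.08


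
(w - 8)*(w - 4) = w^2 - 12*w + 32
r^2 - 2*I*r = r*(r - 2*I)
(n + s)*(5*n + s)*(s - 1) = 5*n^2*s - 5*n^2 + 6*n*s^2 - 6*n*s + s^3 - s^2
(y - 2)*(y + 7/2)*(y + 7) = y^3 + 17*y^2/2 + 7*y/2 - 49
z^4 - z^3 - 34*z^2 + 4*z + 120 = (z - 6)*(z - 2)*(z + 2)*(z + 5)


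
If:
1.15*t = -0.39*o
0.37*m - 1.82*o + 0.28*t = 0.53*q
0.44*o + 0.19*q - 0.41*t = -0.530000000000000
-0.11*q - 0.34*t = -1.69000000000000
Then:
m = -7.59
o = -4.43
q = 10.72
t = 1.50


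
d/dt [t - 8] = 1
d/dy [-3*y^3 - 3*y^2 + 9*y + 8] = -9*y^2 - 6*y + 9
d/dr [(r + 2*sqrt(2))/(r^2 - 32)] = (r^2 - 2*r*(r + 2*sqrt(2)) - 32)/(r^2 - 32)^2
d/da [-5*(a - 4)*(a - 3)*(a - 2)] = -15*a^2 + 90*a - 130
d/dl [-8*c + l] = 1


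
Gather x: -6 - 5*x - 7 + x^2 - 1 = x^2 - 5*x - 14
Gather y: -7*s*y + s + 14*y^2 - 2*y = s + 14*y^2 + y*(-7*s - 2)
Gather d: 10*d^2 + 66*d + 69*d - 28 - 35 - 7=10*d^2 + 135*d - 70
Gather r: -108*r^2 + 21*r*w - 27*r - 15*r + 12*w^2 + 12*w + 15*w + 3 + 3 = -108*r^2 + r*(21*w - 42) + 12*w^2 + 27*w + 6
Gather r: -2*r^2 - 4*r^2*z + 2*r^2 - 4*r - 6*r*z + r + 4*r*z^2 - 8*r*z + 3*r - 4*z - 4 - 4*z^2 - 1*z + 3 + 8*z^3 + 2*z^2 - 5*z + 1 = -4*r^2*z + r*(4*z^2 - 14*z) + 8*z^3 - 2*z^2 - 10*z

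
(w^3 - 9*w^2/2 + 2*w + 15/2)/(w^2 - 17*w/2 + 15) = (w^2 - 2*w - 3)/(w - 6)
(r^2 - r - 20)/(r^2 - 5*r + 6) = (r^2 - r - 20)/(r^2 - 5*r + 6)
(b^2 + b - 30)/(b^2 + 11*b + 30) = (b - 5)/(b + 5)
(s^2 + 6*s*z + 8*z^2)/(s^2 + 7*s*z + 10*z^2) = (s + 4*z)/(s + 5*z)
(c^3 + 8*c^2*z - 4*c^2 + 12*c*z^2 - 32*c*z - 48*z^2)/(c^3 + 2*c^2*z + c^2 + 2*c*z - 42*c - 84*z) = (c^2 + 6*c*z - 4*c - 24*z)/(c^2 + c - 42)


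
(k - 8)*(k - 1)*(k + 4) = k^3 - 5*k^2 - 28*k + 32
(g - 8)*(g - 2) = g^2 - 10*g + 16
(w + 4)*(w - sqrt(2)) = w^2 - sqrt(2)*w + 4*w - 4*sqrt(2)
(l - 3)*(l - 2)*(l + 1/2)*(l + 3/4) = l^4 - 15*l^3/4 + l^2/8 + 45*l/8 + 9/4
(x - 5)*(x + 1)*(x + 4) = x^3 - 21*x - 20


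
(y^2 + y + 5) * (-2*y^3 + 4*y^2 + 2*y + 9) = -2*y^5 + 2*y^4 - 4*y^3 + 31*y^2 + 19*y + 45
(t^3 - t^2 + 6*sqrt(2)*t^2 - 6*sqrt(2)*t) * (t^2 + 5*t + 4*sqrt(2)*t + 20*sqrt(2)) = t^5 + 4*t^4 + 10*sqrt(2)*t^4 + 43*t^3 + 40*sqrt(2)*t^3 - 50*sqrt(2)*t^2 + 192*t^2 - 240*t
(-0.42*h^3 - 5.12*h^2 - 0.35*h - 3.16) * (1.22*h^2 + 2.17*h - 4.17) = -0.5124*h^5 - 7.1578*h^4 - 9.786*h^3 + 16.7357*h^2 - 5.3977*h + 13.1772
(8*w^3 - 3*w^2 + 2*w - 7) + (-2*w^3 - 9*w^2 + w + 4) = 6*w^3 - 12*w^2 + 3*w - 3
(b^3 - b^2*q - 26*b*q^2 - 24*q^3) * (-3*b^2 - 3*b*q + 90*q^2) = -3*b^5 + 171*b^3*q^2 + 60*b^2*q^3 - 2268*b*q^4 - 2160*q^5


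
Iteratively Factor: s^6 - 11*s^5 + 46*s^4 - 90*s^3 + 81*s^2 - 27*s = (s - 3)*(s^5 - 8*s^4 + 22*s^3 - 24*s^2 + 9*s) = s*(s - 3)*(s^4 - 8*s^3 + 22*s^2 - 24*s + 9) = s*(s - 3)*(s - 1)*(s^3 - 7*s^2 + 15*s - 9) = s*(s - 3)^2*(s - 1)*(s^2 - 4*s + 3) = s*(s - 3)^3*(s - 1)*(s - 1)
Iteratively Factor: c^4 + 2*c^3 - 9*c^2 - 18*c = (c - 3)*(c^3 + 5*c^2 + 6*c) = (c - 3)*(c + 2)*(c^2 + 3*c) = (c - 3)*(c + 2)*(c + 3)*(c)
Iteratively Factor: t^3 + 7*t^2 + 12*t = (t + 3)*(t^2 + 4*t) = (t + 3)*(t + 4)*(t)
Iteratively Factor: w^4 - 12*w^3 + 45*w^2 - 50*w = (w)*(w^3 - 12*w^2 + 45*w - 50) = w*(w - 5)*(w^2 - 7*w + 10) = w*(w - 5)^2*(w - 2)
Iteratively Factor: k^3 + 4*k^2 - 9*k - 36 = (k + 3)*(k^2 + k - 12) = (k - 3)*(k + 3)*(k + 4)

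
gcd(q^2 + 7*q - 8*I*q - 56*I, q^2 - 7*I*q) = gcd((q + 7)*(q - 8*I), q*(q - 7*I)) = 1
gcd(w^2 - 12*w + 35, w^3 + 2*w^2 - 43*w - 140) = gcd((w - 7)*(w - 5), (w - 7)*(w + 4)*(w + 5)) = w - 7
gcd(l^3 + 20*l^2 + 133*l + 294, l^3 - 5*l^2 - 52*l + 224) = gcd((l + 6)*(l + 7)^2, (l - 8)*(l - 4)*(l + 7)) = l + 7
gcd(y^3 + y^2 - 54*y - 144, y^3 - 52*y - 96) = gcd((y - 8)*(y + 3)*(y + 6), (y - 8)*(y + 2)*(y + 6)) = y^2 - 2*y - 48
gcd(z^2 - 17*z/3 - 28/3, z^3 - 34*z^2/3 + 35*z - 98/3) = z - 7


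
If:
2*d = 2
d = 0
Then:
No Solution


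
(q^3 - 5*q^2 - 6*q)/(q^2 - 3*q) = (q^2 - 5*q - 6)/(q - 3)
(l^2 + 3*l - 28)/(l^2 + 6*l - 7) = (l - 4)/(l - 1)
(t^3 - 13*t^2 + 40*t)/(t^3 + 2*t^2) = (t^2 - 13*t + 40)/(t*(t + 2))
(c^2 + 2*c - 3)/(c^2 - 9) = (c - 1)/(c - 3)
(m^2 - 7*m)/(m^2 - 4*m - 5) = m*(7 - m)/(-m^2 + 4*m + 5)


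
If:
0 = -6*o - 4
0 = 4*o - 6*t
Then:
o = -2/3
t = -4/9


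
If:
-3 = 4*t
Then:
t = -3/4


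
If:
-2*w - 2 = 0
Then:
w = -1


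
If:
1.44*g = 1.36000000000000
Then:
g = 0.94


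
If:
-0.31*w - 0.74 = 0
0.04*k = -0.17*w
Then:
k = 10.15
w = -2.39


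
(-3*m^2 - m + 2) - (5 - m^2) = -2*m^2 - m - 3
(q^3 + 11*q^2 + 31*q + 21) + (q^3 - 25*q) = 2*q^3 + 11*q^2 + 6*q + 21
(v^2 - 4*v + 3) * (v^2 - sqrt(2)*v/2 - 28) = v^4 - 4*v^3 - sqrt(2)*v^3/2 - 25*v^2 + 2*sqrt(2)*v^2 - 3*sqrt(2)*v/2 + 112*v - 84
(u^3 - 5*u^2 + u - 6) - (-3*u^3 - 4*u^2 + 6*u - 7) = 4*u^3 - u^2 - 5*u + 1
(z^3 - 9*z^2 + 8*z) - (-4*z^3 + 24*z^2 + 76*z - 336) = 5*z^3 - 33*z^2 - 68*z + 336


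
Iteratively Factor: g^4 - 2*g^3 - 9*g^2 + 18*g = (g + 3)*(g^3 - 5*g^2 + 6*g) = (g - 2)*(g + 3)*(g^2 - 3*g) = (g - 3)*(g - 2)*(g + 3)*(g)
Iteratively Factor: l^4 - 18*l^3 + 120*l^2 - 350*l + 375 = (l - 3)*(l^3 - 15*l^2 + 75*l - 125) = (l - 5)*(l - 3)*(l^2 - 10*l + 25) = (l - 5)^2*(l - 3)*(l - 5)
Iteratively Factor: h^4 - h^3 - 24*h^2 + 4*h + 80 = (h - 2)*(h^3 + h^2 - 22*h - 40) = (h - 2)*(h + 2)*(h^2 - h - 20) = (h - 2)*(h + 2)*(h + 4)*(h - 5)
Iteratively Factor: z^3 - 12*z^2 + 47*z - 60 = (z - 4)*(z^2 - 8*z + 15) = (z - 5)*(z - 4)*(z - 3)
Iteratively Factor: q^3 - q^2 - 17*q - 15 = (q + 3)*(q^2 - 4*q - 5) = (q - 5)*(q + 3)*(q + 1)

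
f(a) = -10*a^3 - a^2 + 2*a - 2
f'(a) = -30*a^2 - 2*a + 2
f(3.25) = -349.34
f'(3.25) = -321.38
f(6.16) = -2365.07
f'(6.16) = -1148.69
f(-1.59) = 32.49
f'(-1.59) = -70.66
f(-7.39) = 3964.44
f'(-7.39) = -1621.58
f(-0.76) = 0.29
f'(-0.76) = -13.81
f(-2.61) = 163.76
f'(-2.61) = -197.14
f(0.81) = -6.35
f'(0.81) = -19.30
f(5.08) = -1328.61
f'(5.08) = -782.35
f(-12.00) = 17110.00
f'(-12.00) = -4294.00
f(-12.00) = 17110.00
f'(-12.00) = -4294.00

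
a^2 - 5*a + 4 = (a - 4)*(a - 1)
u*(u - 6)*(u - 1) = u^3 - 7*u^2 + 6*u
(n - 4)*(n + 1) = n^2 - 3*n - 4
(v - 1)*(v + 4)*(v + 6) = v^3 + 9*v^2 + 14*v - 24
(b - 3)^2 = b^2 - 6*b + 9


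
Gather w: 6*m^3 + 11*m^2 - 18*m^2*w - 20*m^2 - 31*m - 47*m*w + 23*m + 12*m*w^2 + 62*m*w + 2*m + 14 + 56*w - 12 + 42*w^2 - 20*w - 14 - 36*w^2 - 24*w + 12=6*m^3 - 9*m^2 - 6*m + w^2*(12*m + 6) + w*(-18*m^2 + 15*m + 12)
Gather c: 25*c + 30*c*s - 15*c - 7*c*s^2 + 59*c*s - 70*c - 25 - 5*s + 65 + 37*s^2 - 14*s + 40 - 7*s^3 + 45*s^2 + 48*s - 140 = c*(-7*s^2 + 89*s - 60) - 7*s^3 + 82*s^2 + 29*s - 60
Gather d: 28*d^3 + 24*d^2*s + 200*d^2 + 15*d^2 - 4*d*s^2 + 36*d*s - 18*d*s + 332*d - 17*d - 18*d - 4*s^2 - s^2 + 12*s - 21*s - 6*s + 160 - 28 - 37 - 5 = 28*d^3 + d^2*(24*s + 215) + d*(-4*s^2 + 18*s + 297) - 5*s^2 - 15*s + 90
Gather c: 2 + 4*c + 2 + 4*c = 8*c + 4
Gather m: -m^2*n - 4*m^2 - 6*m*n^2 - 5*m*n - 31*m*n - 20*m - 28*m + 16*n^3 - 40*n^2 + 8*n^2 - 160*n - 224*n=m^2*(-n - 4) + m*(-6*n^2 - 36*n - 48) + 16*n^3 - 32*n^2 - 384*n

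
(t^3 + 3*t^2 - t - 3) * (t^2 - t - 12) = t^5 + 2*t^4 - 16*t^3 - 38*t^2 + 15*t + 36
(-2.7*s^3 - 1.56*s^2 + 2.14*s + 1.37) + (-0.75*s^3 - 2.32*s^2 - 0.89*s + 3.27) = -3.45*s^3 - 3.88*s^2 + 1.25*s + 4.64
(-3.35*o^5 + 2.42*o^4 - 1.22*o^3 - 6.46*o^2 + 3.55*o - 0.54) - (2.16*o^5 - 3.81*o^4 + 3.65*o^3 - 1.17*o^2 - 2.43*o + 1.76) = -5.51*o^5 + 6.23*o^4 - 4.87*o^3 - 5.29*o^2 + 5.98*o - 2.3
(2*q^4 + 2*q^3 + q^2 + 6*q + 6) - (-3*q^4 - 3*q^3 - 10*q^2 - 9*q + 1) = 5*q^4 + 5*q^3 + 11*q^2 + 15*q + 5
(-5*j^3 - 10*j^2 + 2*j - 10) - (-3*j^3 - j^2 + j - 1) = -2*j^3 - 9*j^2 + j - 9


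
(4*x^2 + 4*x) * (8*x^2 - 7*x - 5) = 32*x^4 + 4*x^3 - 48*x^2 - 20*x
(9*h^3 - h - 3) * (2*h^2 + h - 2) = 18*h^5 + 9*h^4 - 20*h^3 - 7*h^2 - h + 6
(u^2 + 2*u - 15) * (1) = u^2 + 2*u - 15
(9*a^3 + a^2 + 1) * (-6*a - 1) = -54*a^4 - 15*a^3 - a^2 - 6*a - 1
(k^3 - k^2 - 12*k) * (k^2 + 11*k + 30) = k^5 + 10*k^4 + 7*k^3 - 162*k^2 - 360*k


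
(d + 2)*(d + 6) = d^2 + 8*d + 12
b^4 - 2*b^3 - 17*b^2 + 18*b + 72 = (b - 4)*(b - 3)*(b + 2)*(b + 3)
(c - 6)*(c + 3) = c^2 - 3*c - 18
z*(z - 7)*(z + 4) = z^3 - 3*z^2 - 28*z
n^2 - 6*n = n*(n - 6)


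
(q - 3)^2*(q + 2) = q^3 - 4*q^2 - 3*q + 18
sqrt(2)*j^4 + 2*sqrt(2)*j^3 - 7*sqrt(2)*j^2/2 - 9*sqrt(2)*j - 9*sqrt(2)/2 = (j + 1)*(j - 3*sqrt(2)/2)*(j + 3*sqrt(2)/2)*(sqrt(2)*j + sqrt(2))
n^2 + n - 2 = (n - 1)*(n + 2)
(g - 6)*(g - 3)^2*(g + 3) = g^4 - 9*g^3 + 9*g^2 + 81*g - 162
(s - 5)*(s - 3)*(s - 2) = s^3 - 10*s^2 + 31*s - 30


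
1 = 1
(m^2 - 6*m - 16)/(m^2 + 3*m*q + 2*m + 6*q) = (m - 8)/(m + 3*q)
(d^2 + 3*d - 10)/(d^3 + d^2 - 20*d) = (d - 2)/(d*(d - 4))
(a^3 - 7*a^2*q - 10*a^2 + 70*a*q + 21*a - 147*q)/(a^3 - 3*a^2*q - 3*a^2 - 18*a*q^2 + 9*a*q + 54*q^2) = (-a^2 + 7*a*q + 7*a - 49*q)/(-a^2 + 3*a*q + 18*q^2)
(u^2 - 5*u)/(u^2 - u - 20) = u/(u + 4)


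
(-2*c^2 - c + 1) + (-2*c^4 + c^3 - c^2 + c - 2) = -2*c^4 + c^3 - 3*c^2 - 1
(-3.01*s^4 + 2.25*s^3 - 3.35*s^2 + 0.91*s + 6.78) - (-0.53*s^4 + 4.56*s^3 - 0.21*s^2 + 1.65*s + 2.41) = -2.48*s^4 - 2.31*s^3 - 3.14*s^2 - 0.74*s + 4.37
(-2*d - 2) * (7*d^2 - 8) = -14*d^3 - 14*d^2 + 16*d + 16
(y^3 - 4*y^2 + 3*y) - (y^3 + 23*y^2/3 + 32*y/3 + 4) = -35*y^2/3 - 23*y/3 - 4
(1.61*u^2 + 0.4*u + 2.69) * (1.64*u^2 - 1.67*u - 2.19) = 2.6404*u^4 - 2.0327*u^3 + 0.2177*u^2 - 5.3683*u - 5.8911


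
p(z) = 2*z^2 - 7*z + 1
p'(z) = 4*z - 7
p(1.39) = -4.87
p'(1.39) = -1.44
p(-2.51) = 31.17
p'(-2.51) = -17.04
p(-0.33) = 3.53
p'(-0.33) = -8.32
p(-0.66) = 6.49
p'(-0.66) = -9.64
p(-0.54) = 5.36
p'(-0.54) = -9.16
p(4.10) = 5.92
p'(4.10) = 9.40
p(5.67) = 25.61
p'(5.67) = 15.68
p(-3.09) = 41.73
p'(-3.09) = -19.36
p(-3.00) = 40.00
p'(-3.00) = -19.00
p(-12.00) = 373.00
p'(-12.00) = -55.00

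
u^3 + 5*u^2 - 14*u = u*(u - 2)*(u + 7)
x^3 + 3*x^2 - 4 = (x - 1)*(x + 2)^2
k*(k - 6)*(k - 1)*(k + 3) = k^4 - 4*k^3 - 15*k^2 + 18*k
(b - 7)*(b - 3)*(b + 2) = b^3 - 8*b^2 + b + 42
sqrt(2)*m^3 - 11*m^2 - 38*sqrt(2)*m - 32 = (m - 8*sqrt(2))*(m + 2*sqrt(2))*(sqrt(2)*m + 1)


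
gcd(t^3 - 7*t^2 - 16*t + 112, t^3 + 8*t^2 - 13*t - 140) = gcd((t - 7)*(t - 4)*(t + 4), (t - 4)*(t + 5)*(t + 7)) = t - 4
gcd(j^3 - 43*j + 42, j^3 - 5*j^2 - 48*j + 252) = j^2 + j - 42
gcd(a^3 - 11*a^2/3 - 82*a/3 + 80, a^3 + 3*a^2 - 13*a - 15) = a + 5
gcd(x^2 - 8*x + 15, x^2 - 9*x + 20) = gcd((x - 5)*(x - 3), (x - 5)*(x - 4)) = x - 5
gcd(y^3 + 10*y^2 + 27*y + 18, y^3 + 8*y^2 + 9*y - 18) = y^2 + 9*y + 18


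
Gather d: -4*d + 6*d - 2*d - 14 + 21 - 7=0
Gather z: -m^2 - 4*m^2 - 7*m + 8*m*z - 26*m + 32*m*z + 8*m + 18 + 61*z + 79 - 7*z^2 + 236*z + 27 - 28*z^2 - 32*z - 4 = -5*m^2 - 25*m - 35*z^2 + z*(40*m + 265) + 120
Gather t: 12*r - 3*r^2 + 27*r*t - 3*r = -3*r^2 + 27*r*t + 9*r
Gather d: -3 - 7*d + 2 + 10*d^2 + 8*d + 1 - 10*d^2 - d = 0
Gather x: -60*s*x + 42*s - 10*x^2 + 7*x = 42*s - 10*x^2 + x*(7 - 60*s)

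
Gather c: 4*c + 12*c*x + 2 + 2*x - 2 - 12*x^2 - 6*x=c*(12*x + 4) - 12*x^2 - 4*x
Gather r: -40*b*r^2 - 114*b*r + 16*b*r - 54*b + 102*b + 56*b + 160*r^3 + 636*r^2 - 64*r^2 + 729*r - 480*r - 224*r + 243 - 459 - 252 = 104*b + 160*r^3 + r^2*(572 - 40*b) + r*(25 - 98*b) - 468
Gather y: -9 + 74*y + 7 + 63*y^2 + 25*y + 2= 63*y^2 + 99*y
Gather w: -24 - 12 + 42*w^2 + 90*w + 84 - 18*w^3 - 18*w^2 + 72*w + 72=-18*w^3 + 24*w^2 + 162*w + 120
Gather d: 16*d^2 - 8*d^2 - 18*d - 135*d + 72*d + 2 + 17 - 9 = 8*d^2 - 81*d + 10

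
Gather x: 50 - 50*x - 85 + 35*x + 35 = -15*x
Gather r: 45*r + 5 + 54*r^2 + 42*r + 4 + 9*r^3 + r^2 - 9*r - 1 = 9*r^3 + 55*r^2 + 78*r + 8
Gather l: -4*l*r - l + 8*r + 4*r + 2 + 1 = l*(-4*r - 1) + 12*r + 3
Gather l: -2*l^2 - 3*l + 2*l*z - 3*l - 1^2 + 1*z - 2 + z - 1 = -2*l^2 + l*(2*z - 6) + 2*z - 4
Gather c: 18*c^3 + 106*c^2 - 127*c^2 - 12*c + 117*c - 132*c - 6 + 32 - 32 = 18*c^3 - 21*c^2 - 27*c - 6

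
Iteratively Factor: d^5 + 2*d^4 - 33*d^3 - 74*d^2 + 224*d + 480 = (d - 3)*(d^4 + 5*d^3 - 18*d^2 - 128*d - 160) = (d - 3)*(d + 4)*(d^3 + d^2 - 22*d - 40) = (d - 3)*(d + 4)^2*(d^2 - 3*d - 10) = (d - 5)*(d - 3)*(d + 4)^2*(d + 2)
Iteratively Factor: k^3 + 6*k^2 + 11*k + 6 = (k + 1)*(k^2 + 5*k + 6) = (k + 1)*(k + 2)*(k + 3)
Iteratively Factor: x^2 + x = (x + 1)*(x)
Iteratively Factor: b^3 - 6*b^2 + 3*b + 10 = (b + 1)*(b^2 - 7*b + 10) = (b - 2)*(b + 1)*(b - 5)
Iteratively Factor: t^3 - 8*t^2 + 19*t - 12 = (t - 1)*(t^2 - 7*t + 12) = (t - 3)*(t - 1)*(t - 4)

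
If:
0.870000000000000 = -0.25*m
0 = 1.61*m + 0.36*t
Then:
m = -3.48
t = 15.56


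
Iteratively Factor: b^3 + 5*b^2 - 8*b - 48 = (b + 4)*(b^2 + b - 12) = (b - 3)*(b + 4)*(b + 4)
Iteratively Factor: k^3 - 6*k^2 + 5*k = (k - 1)*(k^2 - 5*k) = (k - 5)*(k - 1)*(k)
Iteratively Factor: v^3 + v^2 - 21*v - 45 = (v + 3)*(v^2 - 2*v - 15) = (v - 5)*(v + 3)*(v + 3)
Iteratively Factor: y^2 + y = (y)*(y + 1)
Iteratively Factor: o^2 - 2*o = (o - 2)*(o)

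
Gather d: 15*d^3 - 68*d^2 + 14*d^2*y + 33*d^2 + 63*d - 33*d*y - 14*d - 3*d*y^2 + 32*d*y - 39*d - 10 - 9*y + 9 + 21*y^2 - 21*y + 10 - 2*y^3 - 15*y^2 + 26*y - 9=15*d^3 + d^2*(14*y - 35) + d*(-3*y^2 - y + 10) - 2*y^3 + 6*y^2 - 4*y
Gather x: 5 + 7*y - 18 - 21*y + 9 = -14*y - 4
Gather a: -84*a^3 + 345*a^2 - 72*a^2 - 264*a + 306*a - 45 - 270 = -84*a^3 + 273*a^2 + 42*a - 315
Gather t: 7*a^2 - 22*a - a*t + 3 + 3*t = 7*a^2 - 22*a + t*(3 - a) + 3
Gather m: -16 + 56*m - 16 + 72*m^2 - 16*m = 72*m^2 + 40*m - 32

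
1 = 1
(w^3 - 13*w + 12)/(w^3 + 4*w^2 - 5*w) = (w^2 + w - 12)/(w*(w + 5))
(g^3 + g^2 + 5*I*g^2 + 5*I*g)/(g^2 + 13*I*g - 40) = g*(g + 1)/(g + 8*I)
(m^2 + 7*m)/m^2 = (m + 7)/m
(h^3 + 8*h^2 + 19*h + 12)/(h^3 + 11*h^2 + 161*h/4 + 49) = 4*(h^2 + 4*h + 3)/(4*h^2 + 28*h + 49)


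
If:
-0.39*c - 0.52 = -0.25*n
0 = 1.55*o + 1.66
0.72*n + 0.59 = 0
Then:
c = -1.86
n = -0.82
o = -1.07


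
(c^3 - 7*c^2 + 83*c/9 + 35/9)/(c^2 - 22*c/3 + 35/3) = c + 1/3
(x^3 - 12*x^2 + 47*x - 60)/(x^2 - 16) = (x^2 - 8*x + 15)/(x + 4)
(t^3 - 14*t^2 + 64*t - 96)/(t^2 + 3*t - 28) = (t^2 - 10*t + 24)/(t + 7)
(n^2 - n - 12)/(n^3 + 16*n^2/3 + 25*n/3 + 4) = 3*(n - 4)/(3*n^2 + 7*n + 4)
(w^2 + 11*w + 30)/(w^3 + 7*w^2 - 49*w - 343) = (w^2 + 11*w + 30)/(w^3 + 7*w^2 - 49*w - 343)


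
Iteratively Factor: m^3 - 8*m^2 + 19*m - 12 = (m - 1)*(m^2 - 7*m + 12) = (m - 3)*(m - 1)*(m - 4)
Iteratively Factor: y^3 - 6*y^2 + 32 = (y - 4)*(y^2 - 2*y - 8) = (y - 4)*(y + 2)*(y - 4)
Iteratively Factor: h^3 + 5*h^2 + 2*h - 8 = (h + 2)*(h^2 + 3*h - 4) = (h - 1)*(h + 2)*(h + 4)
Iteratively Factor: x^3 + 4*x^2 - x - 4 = (x + 1)*(x^2 + 3*x - 4) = (x - 1)*(x + 1)*(x + 4)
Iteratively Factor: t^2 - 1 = (t - 1)*(t + 1)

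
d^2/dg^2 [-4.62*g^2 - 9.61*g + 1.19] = -9.24000000000000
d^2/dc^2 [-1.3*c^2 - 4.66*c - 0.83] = -2.60000000000000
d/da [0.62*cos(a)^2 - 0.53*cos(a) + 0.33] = (0.53 - 1.24*cos(a))*sin(a)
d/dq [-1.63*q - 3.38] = -1.63000000000000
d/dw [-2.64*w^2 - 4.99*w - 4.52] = -5.28*w - 4.99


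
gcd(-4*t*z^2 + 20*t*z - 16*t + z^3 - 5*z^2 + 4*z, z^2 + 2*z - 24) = z - 4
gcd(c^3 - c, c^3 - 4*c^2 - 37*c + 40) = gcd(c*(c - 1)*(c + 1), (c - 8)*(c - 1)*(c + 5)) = c - 1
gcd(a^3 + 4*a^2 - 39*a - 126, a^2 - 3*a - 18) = a^2 - 3*a - 18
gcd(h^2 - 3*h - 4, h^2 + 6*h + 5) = h + 1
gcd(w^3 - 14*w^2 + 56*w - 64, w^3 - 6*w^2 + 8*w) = w^2 - 6*w + 8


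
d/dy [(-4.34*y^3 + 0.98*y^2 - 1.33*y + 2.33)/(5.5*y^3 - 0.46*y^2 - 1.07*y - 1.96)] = (-3.3936*y^4 + 23.9176*y^3 - 14.5862*y^2 - 1.698*y + 5.0999)/(30.25*y^6 - 5.06*y^5 - 11.5584*y^4 - 20.5756*y^3 + 2.9481*y^2 + 4.1944*y + 3.8416)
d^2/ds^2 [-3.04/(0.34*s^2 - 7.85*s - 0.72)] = (-0.702848*s^2 + 16.22752*s + 3.04*(0.68*s - 7.85)*(1.36*s - 15.7) + 1.488384)/(-0.34*s^2 + 7.85*s + 0.72)^3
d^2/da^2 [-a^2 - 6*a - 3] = -2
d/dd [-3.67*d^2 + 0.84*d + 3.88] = 0.84 - 7.34*d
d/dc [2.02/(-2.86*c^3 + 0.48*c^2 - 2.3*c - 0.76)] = (17.3316*c^2 - 1.9392*c + 4.646)/(2.86*c^3 - 0.48*c^2 + 2.3*c + 0.76)^2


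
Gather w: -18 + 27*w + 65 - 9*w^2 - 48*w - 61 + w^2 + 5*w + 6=-8*w^2 - 16*w - 8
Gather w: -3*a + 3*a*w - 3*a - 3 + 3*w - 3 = -6*a + w*(3*a + 3) - 6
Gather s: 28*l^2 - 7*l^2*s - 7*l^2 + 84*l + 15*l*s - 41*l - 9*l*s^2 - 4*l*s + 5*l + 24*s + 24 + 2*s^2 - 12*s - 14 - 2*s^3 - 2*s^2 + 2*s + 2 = 21*l^2 - 9*l*s^2 + 48*l - 2*s^3 + s*(-7*l^2 + 11*l + 14) + 12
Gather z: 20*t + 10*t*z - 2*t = 10*t*z + 18*t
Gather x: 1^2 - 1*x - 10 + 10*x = 9*x - 9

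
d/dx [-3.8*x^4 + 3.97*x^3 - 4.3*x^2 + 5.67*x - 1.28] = -15.2*x^3 + 11.91*x^2 - 8.6*x + 5.67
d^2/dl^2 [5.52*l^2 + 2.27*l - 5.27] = 11.0400000000000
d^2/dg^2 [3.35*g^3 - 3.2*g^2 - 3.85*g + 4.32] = 20.1*g - 6.4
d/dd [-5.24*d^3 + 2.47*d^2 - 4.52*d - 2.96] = -15.72*d^2 + 4.94*d - 4.52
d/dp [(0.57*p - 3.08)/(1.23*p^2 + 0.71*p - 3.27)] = (-0.7011*p^2 + 7.5768*p + 0.3229)/(1.5129*p^4 + 1.7466*p^3 - 7.5401*p^2 - 4.6434*p + 10.6929)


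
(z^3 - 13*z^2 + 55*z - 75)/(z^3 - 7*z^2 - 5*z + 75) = (z - 3)/(z + 3)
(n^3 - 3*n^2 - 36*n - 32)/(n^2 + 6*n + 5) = (n^2 - 4*n - 32)/(n + 5)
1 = 1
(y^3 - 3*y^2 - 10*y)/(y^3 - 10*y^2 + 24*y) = (y^2 - 3*y - 10)/(y^2 - 10*y + 24)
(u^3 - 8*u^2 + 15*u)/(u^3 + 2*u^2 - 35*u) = (u - 3)/(u + 7)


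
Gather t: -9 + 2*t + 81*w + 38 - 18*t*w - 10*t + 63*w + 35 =t*(-18*w - 8) + 144*w + 64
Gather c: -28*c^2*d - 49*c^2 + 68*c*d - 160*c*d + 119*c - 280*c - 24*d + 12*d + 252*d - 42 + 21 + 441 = c^2*(-28*d - 49) + c*(-92*d - 161) + 240*d + 420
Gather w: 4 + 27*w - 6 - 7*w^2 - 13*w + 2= -7*w^2 + 14*w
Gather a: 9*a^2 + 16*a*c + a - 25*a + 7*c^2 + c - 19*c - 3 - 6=9*a^2 + a*(16*c - 24) + 7*c^2 - 18*c - 9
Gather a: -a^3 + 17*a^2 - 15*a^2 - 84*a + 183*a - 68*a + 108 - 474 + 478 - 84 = -a^3 + 2*a^2 + 31*a + 28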